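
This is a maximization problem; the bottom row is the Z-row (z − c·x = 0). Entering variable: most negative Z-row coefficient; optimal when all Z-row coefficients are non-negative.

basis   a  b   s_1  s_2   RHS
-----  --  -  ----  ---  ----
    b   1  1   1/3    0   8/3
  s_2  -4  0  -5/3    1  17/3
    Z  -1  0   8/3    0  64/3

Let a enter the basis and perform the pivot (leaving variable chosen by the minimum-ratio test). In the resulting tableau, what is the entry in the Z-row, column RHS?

Ratio test on column a — row 1: (8/3)/1 = 8/3; row 2: entry -4 ≤ 0. Minimum is 8/3 at row 1 (b leaves); pivot element 1.
Divide row 1 by 1; eliminate column a from the other rows.
Z-row update in column RHS: 64/3 − (-1)·(8/3) = 24.

24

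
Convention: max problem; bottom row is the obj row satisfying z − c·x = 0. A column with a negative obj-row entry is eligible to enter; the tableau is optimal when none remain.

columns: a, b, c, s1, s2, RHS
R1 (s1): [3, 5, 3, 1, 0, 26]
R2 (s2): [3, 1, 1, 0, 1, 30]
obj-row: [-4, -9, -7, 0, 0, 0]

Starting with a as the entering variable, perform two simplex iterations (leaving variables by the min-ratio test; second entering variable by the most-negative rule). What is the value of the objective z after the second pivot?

Ratio test on column a — row 1: 26/3 = 26/3; row 2: 30/3 = 10. Minimum is 26/3 at row 1 (s1 leaves); pivot element 3.
Pivot on row 1; the obj-row RHS becomes 0 − (-4)·(26/3) = 104/3.
Next entering variable (most negative obj-row entry -3): c.
Ratio test on column c — row 1: (26/3)/1 = 26/3; row 2: entry -2 ≤ 0. Minimum is 26/3 at row 1 (a leaves); pivot element 1.
After the second pivot the obj-row RHS is 104/3 − (-3)·(26/3) = 182/3.

182/3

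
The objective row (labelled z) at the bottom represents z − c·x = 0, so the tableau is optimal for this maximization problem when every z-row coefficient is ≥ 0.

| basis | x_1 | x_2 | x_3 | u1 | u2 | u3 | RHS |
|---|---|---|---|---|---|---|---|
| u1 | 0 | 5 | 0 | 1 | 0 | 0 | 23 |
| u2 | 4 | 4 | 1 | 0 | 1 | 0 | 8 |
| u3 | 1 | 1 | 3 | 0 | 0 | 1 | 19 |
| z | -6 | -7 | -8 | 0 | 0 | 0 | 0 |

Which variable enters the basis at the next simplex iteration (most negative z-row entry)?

x_3

Negative z-row entries: x_1: -6, x_2: -7, x_3: -8.
The most negative is -8 in column x_3, so x_3 enters.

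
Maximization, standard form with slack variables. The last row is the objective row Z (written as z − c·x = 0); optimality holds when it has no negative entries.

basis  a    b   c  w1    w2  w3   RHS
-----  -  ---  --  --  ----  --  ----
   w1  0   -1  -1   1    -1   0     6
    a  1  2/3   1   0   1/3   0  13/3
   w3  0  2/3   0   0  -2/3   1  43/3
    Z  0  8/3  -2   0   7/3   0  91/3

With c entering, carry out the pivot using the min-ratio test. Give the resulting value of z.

39

Ratio test on column c — row 1: entry -1 ≤ 0; row 2: (13/3)/1 = 13/3; row 3: entry 0 ≤ 0. Minimum is 13/3 at row 2 (a leaves); pivot element 1.
Pivot on row 2; the Z-row RHS becomes 91/3 − (-2)·(13/3) = 39.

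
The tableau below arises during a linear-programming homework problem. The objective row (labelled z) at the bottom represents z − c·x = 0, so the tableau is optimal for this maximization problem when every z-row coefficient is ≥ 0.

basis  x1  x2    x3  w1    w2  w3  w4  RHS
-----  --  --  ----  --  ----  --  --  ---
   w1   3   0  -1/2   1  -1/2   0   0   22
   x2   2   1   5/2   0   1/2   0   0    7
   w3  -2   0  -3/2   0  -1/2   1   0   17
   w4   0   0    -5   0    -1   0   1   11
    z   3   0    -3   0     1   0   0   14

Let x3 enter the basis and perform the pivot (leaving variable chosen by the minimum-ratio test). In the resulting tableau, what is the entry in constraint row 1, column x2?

Ratio test on column x3 — row 1: entry -1/2 ≤ 0; row 2: 7/(5/2) = 14/5; row 3: entry -3/2 ≤ 0; row 4: entry -5 ≤ 0. Minimum is 14/5 at row 2 (x2 leaves); pivot element 5/2.
Divide row 2 by 5/2; eliminate column x3 from the other rows.
Row 1 update in column x2: 0 − (-1/2)·(2/5) = 1/5.

1/5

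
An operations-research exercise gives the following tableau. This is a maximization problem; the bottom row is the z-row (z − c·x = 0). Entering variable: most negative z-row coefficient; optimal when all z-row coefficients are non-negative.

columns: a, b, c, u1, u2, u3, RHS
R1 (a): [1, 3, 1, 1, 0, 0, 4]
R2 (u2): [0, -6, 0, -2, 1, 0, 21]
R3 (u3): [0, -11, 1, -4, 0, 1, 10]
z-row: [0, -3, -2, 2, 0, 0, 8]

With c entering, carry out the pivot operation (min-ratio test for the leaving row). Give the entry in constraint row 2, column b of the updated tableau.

Ratio test on column c — row 1: 4/1 = 4; row 2: entry 0 ≤ 0; row 3: 10/1 = 10. Minimum is 4 at row 1 (a leaves); pivot element 1.
Divide row 1 by 1; eliminate column c from the other rows.
Row 2 update in column b: -6 − 0·3 = -6.

-6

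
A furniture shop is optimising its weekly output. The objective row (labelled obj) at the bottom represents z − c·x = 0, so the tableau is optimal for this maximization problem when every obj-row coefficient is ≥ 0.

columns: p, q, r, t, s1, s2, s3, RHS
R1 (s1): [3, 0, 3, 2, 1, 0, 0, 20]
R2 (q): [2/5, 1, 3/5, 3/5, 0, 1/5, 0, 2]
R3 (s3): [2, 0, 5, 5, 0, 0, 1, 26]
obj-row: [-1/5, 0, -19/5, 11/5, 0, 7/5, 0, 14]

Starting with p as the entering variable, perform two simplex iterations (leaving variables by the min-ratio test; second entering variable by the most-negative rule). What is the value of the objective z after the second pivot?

Ratio test on column p — row 1: 20/3 = 20/3; row 2: 2/(2/5) = 5; row 3: 26/2 = 13. Minimum is 5 at row 2 (q leaves); pivot element 2/5.
Pivot on row 2; the obj-row RHS becomes 14 − (-1/5)·5 = 15.
Next entering variable (most negative obj-row entry -7/2): r.
Ratio test on column r — row 1: entry -3/2 ≤ 0; row 2: 5/(3/2) = 10/3; row 3: 16/2 = 8. Minimum is 10/3 at row 2 (p leaves); pivot element 3/2.
After the second pivot the obj-row RHS is 15 − (-7/2)·(10/3) = 80/3.

80/3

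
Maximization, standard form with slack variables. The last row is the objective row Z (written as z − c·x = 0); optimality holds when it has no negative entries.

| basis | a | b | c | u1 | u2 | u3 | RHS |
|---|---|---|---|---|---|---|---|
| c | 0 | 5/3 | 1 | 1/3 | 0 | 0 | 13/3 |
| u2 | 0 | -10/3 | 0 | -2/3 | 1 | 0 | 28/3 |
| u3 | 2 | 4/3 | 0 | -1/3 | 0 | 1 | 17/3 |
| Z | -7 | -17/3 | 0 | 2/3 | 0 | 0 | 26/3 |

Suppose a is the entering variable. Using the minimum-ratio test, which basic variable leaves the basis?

Column a entries and ratios — c: 0 ≤ 0, skip; u2: 0 ≤ 0, skip; u3: (17/3)/2 = 17/6.
Smallest ratio is 17/6 in the row of u3, so u3 leaves.

u3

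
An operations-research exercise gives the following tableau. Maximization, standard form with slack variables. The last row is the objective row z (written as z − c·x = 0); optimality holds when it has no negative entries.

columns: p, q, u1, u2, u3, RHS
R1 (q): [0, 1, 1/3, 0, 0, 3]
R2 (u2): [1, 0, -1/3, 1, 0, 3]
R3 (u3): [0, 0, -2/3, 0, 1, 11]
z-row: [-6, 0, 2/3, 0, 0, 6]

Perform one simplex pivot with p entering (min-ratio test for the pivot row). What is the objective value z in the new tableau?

Ratio test on column p — row 1: entry 0 ≤ 0; row 2: 3/1 = 3; row 3: entry 0 ≤ 0. Minimum is 3 at row 2 (u2 leaves); pivot element 1.
Pivot on row 2; the z-row RHS becomes 6 − (-6)·3 = 24.

24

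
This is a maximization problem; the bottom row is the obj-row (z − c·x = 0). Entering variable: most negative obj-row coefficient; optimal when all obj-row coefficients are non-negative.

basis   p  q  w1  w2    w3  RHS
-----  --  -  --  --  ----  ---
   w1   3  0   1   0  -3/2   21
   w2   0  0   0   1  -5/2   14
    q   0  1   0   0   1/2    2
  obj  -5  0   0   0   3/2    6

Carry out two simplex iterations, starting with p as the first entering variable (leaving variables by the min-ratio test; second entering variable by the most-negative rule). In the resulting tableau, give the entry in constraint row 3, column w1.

Ratio test on column p — row 1: 21/3 = 7; row 2: entry 0 ≤ 0; row 3: entry 0 ≤ 0. Minimum is 7 at row 1 (w1 leaves); pivot element 3.
Divide row 1 by 3; eliminate column p from the other rows.
Second iteration: most negative obj-row entry is -1 in column w3, so w3 enters.
Ratio test on column w3 — row 1: entry -1/2 ≤ 0; row 2: entry -5/2 ≤ 0; row 3: 2/(1/2) = 4. Minimum is 4 at row 3 (q leaves); pivot element 1/2.
Divide row 3 by 1/2; eliminate column w3 from the other rows.
After both pivots, the entry at constraint row 3, column w1 is 0.

0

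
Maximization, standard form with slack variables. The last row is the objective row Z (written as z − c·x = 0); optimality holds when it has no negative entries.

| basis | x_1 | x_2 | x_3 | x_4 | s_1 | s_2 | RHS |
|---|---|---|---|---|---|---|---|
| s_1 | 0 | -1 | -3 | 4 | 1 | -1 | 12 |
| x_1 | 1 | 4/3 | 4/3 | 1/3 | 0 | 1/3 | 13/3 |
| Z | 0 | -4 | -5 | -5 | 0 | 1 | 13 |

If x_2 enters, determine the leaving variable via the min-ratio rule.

x_1

Column x_2 entries and ratios — s_1: -1 ≤ 0, skip; x_1: (13/3)/(4/3) = 13/4.
Smallest ratio is 13/4 in the row of x_1, so x_1 leaves.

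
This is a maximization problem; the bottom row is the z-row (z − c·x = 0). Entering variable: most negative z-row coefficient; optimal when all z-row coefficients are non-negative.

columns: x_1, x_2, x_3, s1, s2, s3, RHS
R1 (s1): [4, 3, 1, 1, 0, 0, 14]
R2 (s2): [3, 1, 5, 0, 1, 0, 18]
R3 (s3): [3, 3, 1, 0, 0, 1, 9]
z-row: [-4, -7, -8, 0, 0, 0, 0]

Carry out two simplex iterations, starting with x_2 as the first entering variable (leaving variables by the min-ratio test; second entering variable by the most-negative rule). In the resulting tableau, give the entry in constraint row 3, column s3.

5/14

Ratio test on column x_2 — row 1: 14/3 = 14/3; row 2: 18/1 = 18; row 3: 9/3 = 3. Minimum is 3 at row 3 (s3 leaves); pivot element 3.
Divide row 3 by 3; eliminate column x_2 from the other rows.
Second iteration: most negative z-row entry is -17/3 in column x_3, so x_3 enters.
Ratio test on column x_3 — row 1: entry 0 ≤ 0; row 2: 15/(14/3) = 45/14; row 3: 3/(1/3) = 9. Minimum is 45/14 at row 2 (s2 leaves); pivot element 14/3.
Divide row 2 by 14/3; eliminate column x_3 from the other rows.
After both pivots, the entry at constraint row 3, column s3 is 5/14.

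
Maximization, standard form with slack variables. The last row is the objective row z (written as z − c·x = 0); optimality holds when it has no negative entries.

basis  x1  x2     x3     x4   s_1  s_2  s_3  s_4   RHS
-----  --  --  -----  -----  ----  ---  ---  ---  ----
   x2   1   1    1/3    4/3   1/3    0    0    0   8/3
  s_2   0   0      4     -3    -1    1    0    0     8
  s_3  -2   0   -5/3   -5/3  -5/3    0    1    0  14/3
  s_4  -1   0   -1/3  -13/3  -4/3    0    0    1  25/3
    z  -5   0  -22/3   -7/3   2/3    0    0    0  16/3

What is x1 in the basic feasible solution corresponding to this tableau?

0

x1 is not in the basis, so in the current basic feasible solution x1 = 0.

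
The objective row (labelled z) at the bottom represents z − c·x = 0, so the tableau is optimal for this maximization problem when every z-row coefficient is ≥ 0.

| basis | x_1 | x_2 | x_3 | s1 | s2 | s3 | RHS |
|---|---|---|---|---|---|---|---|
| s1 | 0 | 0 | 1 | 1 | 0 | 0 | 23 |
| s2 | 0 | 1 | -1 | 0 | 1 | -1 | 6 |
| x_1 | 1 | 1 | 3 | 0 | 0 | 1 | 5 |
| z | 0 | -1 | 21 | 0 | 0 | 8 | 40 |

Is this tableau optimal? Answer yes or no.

no

The z-row has a negative entry -1 in column x_2, so it is not optimal.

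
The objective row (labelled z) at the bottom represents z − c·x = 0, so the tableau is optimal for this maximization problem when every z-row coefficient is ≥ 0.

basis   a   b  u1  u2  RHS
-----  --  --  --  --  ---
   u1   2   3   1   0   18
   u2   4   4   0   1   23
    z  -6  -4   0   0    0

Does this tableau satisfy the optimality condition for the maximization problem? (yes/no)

The z-row has a negative entry -6 in column a, so it is not optimal.

no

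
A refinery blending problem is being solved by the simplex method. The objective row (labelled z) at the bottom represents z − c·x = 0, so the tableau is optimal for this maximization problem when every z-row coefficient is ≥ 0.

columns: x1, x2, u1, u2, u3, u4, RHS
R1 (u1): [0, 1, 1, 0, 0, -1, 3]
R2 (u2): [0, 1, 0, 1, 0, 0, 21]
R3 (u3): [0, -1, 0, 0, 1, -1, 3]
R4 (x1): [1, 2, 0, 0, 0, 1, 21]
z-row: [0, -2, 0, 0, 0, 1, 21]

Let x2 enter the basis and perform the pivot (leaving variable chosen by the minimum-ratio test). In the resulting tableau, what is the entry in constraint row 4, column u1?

-2

Ratio test on column x2 — row 1: 3/1 = 3; row 2: 21/1 = 21; row 3: entry -1 ≤ 0; row 4: 21/2 = 21/2. Minimum is 3 at row 1 (u1 leaves); pivot element 1.
Divide row 1 by 1; eliminate column x2 from the other rows.
Row 4 update in column u1: 0 − 2·1 = -2.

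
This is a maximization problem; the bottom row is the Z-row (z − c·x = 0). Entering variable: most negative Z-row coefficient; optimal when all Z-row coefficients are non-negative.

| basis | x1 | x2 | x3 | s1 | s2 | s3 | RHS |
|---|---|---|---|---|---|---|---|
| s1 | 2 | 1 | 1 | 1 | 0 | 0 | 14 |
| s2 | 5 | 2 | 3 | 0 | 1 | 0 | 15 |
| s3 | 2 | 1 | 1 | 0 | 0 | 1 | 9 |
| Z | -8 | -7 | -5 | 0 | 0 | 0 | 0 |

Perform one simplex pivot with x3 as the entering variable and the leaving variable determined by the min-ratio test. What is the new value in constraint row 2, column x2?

Ratio test on column x3 — row 1: 14/1 = 14; row 2: 15/3 = 5; row 3: 9/1 = 9. Minimum is 5 at row 2 (s2 leaves); pivot element 3.
Divide row 2 by 3; eliminate column x3 from the other rows.
In the new row 2, the x2 entry is the old entry divided by the pivot: 2/3 = 2/3.

2/3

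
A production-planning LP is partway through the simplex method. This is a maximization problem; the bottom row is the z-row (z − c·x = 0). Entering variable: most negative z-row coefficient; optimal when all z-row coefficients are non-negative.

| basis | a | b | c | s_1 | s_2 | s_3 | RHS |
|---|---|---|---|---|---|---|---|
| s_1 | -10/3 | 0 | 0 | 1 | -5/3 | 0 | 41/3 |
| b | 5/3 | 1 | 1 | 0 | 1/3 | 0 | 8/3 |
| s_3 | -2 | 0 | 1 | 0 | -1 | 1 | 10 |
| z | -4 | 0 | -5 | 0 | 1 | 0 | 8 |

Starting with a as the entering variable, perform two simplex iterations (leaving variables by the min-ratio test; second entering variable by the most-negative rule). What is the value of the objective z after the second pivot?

Ratio test on column a — row 1: entry -10/3 ≤ 0; row 2: (8/3)/(5/3) = 8/5; row 3: entry -2 ≤ 0. Minimum is 8/5 at row 2 (b leaves); pivot element 5/3.
Pivot on row 2; the z-row RHS becomes 8 − (-4)·(8/5) = 72/5.
Next entering variable (most negative z-row entry -13/5): c.
Ratio test on column c — row 1: 19/2 = 19/2; row 2: (8/5)/(3/5) = 8/3; row 3: (66/5)/(11/5) = 6. Minimum is 8/3 at row 2 (a leaves); pivot element 3/5.
After the second pivot the z-row RHS is 72/5 − (-13/5)·(8/3) = 64/3.

64/3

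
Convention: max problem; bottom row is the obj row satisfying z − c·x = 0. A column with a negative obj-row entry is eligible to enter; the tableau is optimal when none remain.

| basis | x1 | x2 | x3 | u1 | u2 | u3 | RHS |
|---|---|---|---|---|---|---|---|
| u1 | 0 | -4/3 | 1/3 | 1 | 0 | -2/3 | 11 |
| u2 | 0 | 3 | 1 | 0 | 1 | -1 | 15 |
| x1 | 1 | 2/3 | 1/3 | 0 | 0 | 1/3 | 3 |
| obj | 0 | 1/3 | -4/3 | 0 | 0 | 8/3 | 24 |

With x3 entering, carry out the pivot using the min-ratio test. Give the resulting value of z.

Ratio test on column x3 — row 1: 11/(1/3) = 33; row 2: 15/1 = 15; row 3: 3/(1/3) = 9. Minimum is 9 at row 3 (x1 leaves); pivot element 1/3.
Pivot on row 3; the obj-row RHS becomes 24 − (-4/3)·9 = 36.

36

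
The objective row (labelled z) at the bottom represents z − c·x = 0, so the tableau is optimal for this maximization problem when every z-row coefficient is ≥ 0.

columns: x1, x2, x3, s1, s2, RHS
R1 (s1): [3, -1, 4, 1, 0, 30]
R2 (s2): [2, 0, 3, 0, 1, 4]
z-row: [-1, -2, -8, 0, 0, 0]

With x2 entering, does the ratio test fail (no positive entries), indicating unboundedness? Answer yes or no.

Every constraint-row entry in column x2 is ≤ 0, so increasing x2 is unbounded.

yes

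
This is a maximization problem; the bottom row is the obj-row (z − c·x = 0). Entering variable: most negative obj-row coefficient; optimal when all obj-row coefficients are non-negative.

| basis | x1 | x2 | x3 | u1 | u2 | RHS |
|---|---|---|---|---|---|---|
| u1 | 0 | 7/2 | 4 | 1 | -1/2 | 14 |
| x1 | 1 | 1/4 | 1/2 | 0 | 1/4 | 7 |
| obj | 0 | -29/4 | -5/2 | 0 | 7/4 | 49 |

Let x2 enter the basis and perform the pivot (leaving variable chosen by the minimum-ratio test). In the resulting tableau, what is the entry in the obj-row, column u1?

29/14

Ratio test on column x2 — row 1: 14/(7/2) = 4; row 2: 7/(1/4) = 28. Minimum is 4 at row 1 (u1 leaves); pivot element 7/2.
Divide row 1 by 7/2; eliminate column x2 from the other rows.
obj-row update in column u1: 0 − (-29/4)·(2/7) = 29/14.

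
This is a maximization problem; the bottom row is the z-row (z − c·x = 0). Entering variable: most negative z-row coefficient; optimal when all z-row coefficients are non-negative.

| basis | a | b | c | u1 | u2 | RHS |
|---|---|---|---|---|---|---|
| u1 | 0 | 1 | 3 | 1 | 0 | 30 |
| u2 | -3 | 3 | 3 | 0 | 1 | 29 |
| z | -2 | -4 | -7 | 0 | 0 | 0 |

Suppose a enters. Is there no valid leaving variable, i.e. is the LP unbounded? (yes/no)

Every constraint-row entry in column a is ≤ 0, so increasing a is unbounded.

yes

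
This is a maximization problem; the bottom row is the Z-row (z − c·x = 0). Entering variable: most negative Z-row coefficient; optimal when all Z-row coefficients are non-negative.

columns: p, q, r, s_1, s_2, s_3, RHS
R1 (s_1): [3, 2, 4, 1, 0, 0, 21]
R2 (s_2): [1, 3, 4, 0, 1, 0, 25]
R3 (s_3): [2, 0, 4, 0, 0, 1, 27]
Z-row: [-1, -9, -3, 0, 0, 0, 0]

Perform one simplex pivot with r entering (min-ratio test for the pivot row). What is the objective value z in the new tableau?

Ratio test on column r — row 1: 21/4 = 21/4; row 2: 25/4 = 25/4; row 3: 27/4 = 27/4. Minimum is 21/4 at row 1 (s_1 leaves); pivot element 4.
Pivot on row 1; the Z-row RHS becomes 0 − (-3)·(21/4) = 63/4.

63/4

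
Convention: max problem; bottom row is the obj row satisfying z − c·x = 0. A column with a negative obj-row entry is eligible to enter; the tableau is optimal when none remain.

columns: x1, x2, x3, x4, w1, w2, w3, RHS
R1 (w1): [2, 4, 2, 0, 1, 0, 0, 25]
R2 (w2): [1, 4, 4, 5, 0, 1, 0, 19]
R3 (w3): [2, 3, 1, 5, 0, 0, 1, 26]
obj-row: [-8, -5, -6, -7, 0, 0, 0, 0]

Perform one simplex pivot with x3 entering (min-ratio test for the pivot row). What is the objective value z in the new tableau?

57/2

Ratio test on column x3 — row 1: 25/2 = 25/2; row 2: 19/4 = 19/4; row 3: 26/1 = 26. Minimum is 19/4 at row 2 (w2 leaves); pivot element 4.
Pivot on row 2; the obj-row RHS becomes 0 − (-6)·(19/4) = 57/2.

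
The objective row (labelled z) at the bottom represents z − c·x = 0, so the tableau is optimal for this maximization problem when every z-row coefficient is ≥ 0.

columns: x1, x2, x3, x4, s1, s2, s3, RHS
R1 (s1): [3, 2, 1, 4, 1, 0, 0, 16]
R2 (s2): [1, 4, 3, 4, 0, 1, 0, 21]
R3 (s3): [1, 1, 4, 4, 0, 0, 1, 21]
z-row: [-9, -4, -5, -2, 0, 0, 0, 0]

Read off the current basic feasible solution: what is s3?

s3 is basic (row 3); its value is the RHS of that row, 21.

21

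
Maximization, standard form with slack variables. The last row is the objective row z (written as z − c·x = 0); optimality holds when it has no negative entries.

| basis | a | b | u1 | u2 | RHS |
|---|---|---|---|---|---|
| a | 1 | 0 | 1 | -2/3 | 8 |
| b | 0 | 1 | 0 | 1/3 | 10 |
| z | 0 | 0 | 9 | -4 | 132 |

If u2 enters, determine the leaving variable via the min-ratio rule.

Column u2 entries and ratios — a: -2/3 ≤ 0, skip; b: 10/(1/3) = 30.
Smallest ratio is 30 in the row of b, so b leaves.

b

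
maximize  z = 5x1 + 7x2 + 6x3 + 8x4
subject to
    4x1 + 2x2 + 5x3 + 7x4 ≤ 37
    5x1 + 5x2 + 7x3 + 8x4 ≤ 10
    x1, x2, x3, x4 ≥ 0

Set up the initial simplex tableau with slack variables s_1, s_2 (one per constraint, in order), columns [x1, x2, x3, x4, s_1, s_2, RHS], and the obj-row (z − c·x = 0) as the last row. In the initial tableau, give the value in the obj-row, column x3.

The obj-row carries the negated objective coefficients: the x3 entry is -6.

-6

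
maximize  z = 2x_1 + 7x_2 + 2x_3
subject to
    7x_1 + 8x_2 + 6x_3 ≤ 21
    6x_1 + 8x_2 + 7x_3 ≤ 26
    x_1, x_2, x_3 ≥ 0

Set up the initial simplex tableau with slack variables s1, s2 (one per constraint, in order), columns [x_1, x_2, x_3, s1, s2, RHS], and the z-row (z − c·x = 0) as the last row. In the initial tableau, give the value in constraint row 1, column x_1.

Constraint 1 has coefficient 7 on x_1.

7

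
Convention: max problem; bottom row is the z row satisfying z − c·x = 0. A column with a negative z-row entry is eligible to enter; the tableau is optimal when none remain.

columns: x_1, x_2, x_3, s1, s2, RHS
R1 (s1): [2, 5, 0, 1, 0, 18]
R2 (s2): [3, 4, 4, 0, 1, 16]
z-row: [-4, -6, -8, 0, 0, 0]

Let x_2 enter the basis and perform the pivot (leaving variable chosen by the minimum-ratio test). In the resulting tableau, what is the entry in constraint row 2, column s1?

Ratio test on column x_2 — row 1: 18/5 = 18/5; row 2: 16/4 = 4. Minimum is 18/5 at row 1 (s1 leaves); pivot element 5.
Divide row 1 by 5; eliminate column x_2 from the other rows.
Row 2 update in column s1: 0 − 4·(1/5) = -4/5.

-4/5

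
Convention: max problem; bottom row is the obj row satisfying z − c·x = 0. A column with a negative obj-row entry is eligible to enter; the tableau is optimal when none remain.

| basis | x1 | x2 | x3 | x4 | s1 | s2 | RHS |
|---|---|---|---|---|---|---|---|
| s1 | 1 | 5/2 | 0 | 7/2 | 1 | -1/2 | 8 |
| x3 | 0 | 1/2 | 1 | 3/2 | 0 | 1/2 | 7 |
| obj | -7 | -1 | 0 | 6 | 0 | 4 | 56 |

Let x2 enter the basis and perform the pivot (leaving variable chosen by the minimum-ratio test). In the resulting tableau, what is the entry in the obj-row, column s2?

19/5

Ratio test on column x2 — row 1: 8/(5/2) = 16/5; row 2: 7/(1/2) = 14. Minimum is 16/5 at row 1 (s1 leaves); pivot element 5/2.
Divide row 1 by 5/2; eliminate column x2 from the other rows.
obj-row update in column s2: 4 − (-1)·(-1/5) = 19/5.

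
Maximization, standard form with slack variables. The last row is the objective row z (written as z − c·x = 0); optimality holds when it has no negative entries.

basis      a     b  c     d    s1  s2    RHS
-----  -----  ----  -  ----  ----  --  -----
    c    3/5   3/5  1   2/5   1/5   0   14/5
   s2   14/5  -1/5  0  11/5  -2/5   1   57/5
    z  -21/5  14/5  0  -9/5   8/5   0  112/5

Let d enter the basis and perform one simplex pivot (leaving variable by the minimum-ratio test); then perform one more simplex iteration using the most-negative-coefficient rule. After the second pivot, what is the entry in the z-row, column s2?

3/2

Ratio test on column d — row 1: (14/5)/(2/5) = 7; row 2: (57/5)/(11/5) = 57/11. Minimum is 57/11 at row 2 (s2 leaves); pivot element 11/5.
Divide row 2 by 11/5; eliminate column d from the other rows.
Second iteration: most negative z-row entry is -21/11 in column a, so a enters.
Ratio test on column a — row 1: (8/11)/(1/11) = 8; row 2: (57/11)/(14/11) = 57/14. Minimum is 57/14 at row 2 (d leaves); pivot element 14/11.
Divide row 2 by 14/11; eliminate column a from the other rows.
After both pivots, the entry at the z-row, column s2 is 3/2.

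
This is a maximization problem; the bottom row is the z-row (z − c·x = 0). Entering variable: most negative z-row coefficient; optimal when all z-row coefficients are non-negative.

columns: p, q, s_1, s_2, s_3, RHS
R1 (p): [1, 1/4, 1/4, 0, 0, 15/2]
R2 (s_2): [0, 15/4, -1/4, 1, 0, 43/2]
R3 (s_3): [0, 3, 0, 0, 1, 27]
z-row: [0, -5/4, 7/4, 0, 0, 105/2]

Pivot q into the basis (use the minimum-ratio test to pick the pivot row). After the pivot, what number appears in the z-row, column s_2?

Ratio test on column q — row 1: (15/2)/(1/4) = 30; row 2: (43/2)/(15/4) = 86/15; row 3: 27/3 = 9. Minimum is 86/15 at row 2 (s_2 leaves); pivot element 15/4.
Divide row 2 by 15/4; eliminate column q from the other rows.
z-row update in column s_2: 0 − (-5/4)·(4/15) = 1/3.

1/3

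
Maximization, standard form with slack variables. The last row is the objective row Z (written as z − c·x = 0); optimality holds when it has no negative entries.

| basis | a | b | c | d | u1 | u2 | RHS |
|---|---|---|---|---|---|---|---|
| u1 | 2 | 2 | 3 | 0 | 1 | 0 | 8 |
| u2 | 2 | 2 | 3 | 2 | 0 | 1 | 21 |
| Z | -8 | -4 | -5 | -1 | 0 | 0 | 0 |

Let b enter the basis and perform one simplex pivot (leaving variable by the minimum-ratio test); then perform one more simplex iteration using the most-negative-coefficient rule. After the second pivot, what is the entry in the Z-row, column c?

Ratio test on column b — row 1: 8/2 = 4; row 2: 21/2 = 21/2. Minimum is 4 at row 1 (u1 leaves); pivot element 2.
Divide row 1 by 2; eliminate column b from the other rows.
Second iteration: most negative Z-row entry is -4 in column a, so a enters.
Ratio test on column a — row 1: 4/1 = 4; row 2: entry 0 ≤ 0. Minimum is 4 at row 1 (b leaves); pivot element 1.
Divide row 1 by 1; eliminate column a from the other rows.
After both pivots, the entry at the Z-row, column c is 7.

7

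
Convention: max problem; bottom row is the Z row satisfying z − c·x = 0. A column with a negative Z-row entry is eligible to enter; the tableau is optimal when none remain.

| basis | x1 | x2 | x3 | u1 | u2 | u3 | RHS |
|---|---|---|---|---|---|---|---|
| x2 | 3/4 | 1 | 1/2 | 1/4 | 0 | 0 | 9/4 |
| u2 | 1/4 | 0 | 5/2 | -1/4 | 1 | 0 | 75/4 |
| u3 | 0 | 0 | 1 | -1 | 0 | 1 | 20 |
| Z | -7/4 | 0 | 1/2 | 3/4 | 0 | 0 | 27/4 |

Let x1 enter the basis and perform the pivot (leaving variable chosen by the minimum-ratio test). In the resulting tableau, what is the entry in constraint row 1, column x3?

Ratio test on column x1 — row 1: (9/4)/(3/4) = 3; row 2: (75/4)/(1/4) = 75; row 3: entry 0 ≤ 0. Minimum is 3 at row 1 (x2 leaves); pivot element 3/4.
Divide row 1 by 3/4; eliminate column x1 from the other rows.
In the new row 1, the x3 entry is the old entry divided by the pivot: (1/2)/(3/4) = 2/3.

2/3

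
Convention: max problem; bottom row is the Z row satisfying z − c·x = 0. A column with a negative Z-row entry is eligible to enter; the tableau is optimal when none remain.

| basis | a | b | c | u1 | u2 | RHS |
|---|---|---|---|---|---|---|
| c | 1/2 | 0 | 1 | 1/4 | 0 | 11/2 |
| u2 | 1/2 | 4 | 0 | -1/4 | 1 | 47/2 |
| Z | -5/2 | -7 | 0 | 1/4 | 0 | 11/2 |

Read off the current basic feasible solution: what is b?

0

b is not in the basis, so in the current basic feasible solution b = 0.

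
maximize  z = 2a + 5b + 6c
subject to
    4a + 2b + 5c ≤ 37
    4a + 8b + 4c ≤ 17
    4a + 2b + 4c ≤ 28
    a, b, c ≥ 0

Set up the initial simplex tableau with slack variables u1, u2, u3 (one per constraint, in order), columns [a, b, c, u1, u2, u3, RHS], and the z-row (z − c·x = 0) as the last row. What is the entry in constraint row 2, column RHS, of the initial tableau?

The RHS of constraint 2 is b_2 = 17.

17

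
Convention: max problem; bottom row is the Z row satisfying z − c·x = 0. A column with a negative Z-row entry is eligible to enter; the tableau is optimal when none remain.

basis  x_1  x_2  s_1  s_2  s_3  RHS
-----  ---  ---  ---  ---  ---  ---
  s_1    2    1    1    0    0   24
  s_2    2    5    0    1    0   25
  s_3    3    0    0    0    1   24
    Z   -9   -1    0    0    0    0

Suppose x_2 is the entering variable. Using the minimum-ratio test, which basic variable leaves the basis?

Column x_2 entries and ratios — s_1: 24/1 = 24; s_2: 25/5 = 5; s_3: 0 ≤ 0, skip.
Smallest ratio is 5 in the row of s_2, so s_2 leaves.

s_2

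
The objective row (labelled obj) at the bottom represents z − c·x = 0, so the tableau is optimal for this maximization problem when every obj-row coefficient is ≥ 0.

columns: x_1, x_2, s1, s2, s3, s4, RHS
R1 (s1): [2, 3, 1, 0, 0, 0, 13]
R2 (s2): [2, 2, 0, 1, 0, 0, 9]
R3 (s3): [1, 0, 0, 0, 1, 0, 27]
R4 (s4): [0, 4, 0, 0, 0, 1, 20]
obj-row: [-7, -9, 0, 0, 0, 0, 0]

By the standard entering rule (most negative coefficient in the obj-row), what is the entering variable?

x_2

Negative obj-row entries: x_1: -7, x_2: -9.
The most negative is -9 in column x_2, so x_2 enters.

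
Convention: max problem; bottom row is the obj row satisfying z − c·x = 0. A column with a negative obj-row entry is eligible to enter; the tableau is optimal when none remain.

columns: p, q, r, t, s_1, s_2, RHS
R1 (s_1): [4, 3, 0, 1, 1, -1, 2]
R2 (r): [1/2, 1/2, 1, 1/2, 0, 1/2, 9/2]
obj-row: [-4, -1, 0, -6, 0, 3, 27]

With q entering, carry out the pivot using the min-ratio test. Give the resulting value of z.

Ratio test on column q — row 1: 2/3 = 2/3; row 2: (9/2)/(1/2) = 9. Minimum is 2/3 at row 1 (s_1 leaves); pivot element 3.
Pivot on row 1; the obj-row RHS becomes 27 − (-1)·(2/3) = 83/3.

83/3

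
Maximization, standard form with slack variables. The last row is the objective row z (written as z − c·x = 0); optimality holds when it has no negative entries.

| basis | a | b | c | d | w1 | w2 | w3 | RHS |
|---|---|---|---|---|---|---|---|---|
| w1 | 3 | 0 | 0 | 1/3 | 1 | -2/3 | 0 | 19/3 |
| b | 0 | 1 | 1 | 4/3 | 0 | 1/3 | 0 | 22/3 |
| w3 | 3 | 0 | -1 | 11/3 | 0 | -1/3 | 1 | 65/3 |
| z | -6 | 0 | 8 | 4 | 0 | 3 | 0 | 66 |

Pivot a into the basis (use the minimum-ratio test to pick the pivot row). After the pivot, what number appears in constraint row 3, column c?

-1

Ratio test on column a — row 1: (19/3)/3 = 19/9; row 2: entry 0 ≤ 0; row 3: (65/3)/3 = 65/9. Minimum is 19/9 at row 1 (w1 leaves); pivot element 3.
Divide row 1 by 3; eliminate column a from the other rows.
Row 3 update in column c: -1 − 3·0 = -1.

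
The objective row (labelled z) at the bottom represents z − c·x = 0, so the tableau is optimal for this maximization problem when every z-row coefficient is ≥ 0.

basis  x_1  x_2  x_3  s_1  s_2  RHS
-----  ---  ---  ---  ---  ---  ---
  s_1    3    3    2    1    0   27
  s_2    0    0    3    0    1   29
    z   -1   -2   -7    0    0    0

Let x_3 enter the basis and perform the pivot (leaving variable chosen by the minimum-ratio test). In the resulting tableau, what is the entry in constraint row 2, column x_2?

Ratio test on column x_3 — row 1: 27/2 = 27/2; row 2: 29/3 = 29/3. Minimum is 29/3 at row 2 (s_2 leaves); pivot element 3.
Divide row 2 by 3; eliminate column x_3 from the other rows.
In the new row 2, the x_2 entry is the old entry divided by the pivot: 0/3 = 0.

0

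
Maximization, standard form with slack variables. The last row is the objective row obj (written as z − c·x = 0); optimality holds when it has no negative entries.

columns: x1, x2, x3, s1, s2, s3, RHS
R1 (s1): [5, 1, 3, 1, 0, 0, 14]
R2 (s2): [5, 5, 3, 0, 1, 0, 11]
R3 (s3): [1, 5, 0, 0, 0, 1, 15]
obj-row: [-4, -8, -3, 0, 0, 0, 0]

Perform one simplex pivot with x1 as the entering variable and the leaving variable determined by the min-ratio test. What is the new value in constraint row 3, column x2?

4

Ratio test on column x1 — row 1: 14/5 = 14/5; row 2: 11/5 = 11/5; row 3: 15/1 = 15. Minimum is 11/5 at row 2 (s2 leaves); pivot element 5.
Divide row 2 by 5; eliminate column x1 from the other rows.
Row 3 update in column x2: 5 − 1·1 = 4.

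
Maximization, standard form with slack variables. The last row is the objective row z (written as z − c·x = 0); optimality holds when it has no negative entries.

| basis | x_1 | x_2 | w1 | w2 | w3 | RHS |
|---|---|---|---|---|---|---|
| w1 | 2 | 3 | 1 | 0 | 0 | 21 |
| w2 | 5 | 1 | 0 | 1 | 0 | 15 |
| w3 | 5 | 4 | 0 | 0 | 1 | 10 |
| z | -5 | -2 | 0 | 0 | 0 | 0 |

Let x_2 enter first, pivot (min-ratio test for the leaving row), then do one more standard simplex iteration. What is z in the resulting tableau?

Ratio test on column x_2 — row 1: 21/3 = 7; row 2: 15/1 = 15; row 3: 10/4 = 5/2. Minimum is 5/2 at row 3 (w3 leaves); pivot element 4.
Pivot on row 3; the z-row RHS becomes 0 − (-2)·(5/2) = 5.
Next entering variable (most negative z-row entry -5/2): x_1.
Ratio test on column x_1 — row 1: entry -7/4 ≤ 0; row 2: (25/2)/(15/4) = 10/3; row 3: (5/2)/(5/4) = 2. Minimum is 2 at row 3 (x_2 leaves); pivot element 5/4.
After the second pivot the z-row RHS is 5 − (-5/2)·2 = 10.

10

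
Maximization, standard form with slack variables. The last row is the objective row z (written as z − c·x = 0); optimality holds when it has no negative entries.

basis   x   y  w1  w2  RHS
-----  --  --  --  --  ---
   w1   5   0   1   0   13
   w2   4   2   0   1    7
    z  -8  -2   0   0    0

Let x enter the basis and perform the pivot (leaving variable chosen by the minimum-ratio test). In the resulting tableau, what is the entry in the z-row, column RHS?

Ratio test on column x — row 1: 13/5 = 13/5; row 2: 7/4 = 7/4. Minimum is 7/4 at row 2 (w2 leaves); pivot element 4.
Divide row 2 by 4; eliminate column x from the other rows.
z-row update in column RHS: 0 − (-8)·(7/4) = 14.

14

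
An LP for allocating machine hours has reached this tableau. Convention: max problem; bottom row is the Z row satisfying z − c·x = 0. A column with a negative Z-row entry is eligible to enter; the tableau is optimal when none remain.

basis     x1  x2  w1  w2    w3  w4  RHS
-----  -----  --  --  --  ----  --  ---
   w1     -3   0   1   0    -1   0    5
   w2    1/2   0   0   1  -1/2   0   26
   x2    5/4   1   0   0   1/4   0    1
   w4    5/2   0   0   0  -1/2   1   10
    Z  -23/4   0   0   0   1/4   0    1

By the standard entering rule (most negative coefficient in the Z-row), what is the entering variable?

Negative Z-row entries: x1: -23/4.
The most negative is -23/4 in column x1, so x1 enters.

x1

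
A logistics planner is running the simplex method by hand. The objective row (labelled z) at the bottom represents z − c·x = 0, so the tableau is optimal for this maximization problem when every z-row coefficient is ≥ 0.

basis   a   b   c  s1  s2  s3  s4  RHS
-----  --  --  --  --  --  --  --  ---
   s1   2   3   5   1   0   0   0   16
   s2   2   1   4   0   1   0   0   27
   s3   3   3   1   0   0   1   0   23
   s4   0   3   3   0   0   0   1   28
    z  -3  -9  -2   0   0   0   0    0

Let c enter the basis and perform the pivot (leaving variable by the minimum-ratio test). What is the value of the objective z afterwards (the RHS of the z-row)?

32/5

Ratio test on column c — row 1: 16/5 = 16/5; row 2: 27/4 = 27/4; row 3: 23/1 = 23; row 4: 28/3 = 28/3. Minimum is 16/5 at row 1 (s1 leaves); pivot element 5.
Pivot on row 1; the z-row RHS becomes 0 − (-2)·(16/5) = 32/5.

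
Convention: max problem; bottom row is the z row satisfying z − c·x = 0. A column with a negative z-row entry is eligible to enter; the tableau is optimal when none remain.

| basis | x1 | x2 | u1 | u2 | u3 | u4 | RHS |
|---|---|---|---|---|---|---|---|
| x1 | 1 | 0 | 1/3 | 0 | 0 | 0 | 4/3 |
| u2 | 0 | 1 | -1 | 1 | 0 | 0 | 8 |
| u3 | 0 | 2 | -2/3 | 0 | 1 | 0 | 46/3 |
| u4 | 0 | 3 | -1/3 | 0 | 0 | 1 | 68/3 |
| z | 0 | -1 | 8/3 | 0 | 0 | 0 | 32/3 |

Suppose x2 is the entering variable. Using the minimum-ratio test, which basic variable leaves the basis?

u4

Column x2 entries and ratios — x1: 0 ≤ 0, skip; u2: 8/1 = 8; u3: (46/3)/2 = 23/3; u4: (68/3)/3 = 68/9.
Smallest ratio is 68/9 in the row of u4, so u4 leaves.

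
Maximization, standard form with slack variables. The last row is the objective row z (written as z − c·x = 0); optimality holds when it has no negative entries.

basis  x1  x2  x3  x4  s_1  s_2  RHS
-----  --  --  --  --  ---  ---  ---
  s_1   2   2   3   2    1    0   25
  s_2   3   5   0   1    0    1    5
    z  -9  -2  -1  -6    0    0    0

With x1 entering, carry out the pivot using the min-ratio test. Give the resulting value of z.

Ratio test on column x1 — row 1: 25/2 = 25/2; row 2: 5/3 = 5/3. Minimum is 5/3 at row 2 (s_2 leaves); pivot element 3.
Pivot on row 2; the z-row RHS becomes 0 − (-9)·(5/3) = 15.

15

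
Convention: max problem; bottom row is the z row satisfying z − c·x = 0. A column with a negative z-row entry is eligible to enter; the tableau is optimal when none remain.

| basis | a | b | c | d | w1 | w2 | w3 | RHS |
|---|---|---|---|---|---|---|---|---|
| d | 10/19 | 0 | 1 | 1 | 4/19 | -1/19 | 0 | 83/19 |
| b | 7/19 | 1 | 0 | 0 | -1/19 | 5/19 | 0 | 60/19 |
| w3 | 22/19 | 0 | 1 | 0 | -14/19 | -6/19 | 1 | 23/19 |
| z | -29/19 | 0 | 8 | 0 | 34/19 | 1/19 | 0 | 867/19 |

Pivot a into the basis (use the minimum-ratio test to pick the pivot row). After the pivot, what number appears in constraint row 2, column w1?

2/11

Ratio test on column a — row 1: (83/19)/(10/19) = 83/10; row 2: (60/19)/(7/19) = 60/7; row 3: (23/19)/(22/19) = 23/22. Minimum is 23/22 at row 3 (w3 leaves); pivot element 22/19.
Divide row 3 by 22/19; eliminate column a from the other rows.
Row 2 update in column w1: -1/19 − (7/19)·(-7/11) = 2/11.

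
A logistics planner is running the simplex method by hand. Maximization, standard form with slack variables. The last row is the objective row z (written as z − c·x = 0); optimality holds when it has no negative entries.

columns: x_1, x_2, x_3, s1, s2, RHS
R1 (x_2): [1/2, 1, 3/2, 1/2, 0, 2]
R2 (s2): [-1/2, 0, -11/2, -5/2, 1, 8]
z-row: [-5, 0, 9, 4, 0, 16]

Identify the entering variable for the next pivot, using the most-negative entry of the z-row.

Negative z-row entries: x_1: -5.
The most negative is -5 in column x_1, so x_1 enters.

x_1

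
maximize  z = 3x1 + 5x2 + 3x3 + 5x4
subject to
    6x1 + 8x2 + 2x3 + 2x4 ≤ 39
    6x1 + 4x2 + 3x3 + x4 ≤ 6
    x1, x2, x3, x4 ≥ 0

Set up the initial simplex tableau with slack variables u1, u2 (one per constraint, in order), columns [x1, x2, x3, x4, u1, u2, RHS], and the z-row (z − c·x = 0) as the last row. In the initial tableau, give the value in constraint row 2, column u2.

1

Slack u2 belongs to constraint 2; its column is the unit vector e_2, so the entry in row 2 is 1.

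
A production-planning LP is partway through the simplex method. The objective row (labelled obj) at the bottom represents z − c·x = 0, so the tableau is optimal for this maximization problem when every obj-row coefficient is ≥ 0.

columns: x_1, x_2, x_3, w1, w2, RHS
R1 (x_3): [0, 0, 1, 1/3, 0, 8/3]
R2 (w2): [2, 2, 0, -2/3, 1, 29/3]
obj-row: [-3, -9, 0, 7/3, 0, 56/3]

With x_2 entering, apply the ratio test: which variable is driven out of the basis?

w2

Column x_2 entries and ratios — x_3: 0 ≤ 0, skip; w2: (29/3)/2 = 29/6.
Smallest ratio is 29/6 in the row of w2, so w2 leaves.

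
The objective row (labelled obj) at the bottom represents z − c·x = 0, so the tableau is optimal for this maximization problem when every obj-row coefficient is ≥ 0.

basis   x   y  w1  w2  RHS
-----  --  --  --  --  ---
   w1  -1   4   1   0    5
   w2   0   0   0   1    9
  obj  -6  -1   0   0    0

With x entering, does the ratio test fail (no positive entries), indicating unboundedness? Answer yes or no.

Every constraint-row entry in column x is ≤ 0, so increasing x is unbounded.

yes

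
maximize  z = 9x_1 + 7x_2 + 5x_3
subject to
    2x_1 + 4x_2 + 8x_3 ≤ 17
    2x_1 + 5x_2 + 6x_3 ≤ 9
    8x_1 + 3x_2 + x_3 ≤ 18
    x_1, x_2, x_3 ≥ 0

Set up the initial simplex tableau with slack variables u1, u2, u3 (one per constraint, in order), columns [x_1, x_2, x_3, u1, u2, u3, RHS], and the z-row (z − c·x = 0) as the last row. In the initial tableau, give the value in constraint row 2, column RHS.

The RHS of constraint 2 is b_2 = 9.

9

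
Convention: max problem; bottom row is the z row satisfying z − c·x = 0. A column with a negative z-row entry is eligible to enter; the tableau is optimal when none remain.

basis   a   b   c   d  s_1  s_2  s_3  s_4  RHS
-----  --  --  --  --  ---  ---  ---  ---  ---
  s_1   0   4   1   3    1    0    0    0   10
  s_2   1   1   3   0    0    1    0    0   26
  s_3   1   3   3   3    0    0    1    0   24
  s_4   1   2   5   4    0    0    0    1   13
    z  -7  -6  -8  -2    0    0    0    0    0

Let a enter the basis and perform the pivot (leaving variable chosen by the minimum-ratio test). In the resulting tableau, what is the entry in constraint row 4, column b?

Ratio test on column a — row 1: entry 0 ≤ 0; row 2: 26/1 = 26; row 3: 24/1 = 24; row 4: 13/1 = 13. Minimum is 13 at row 4 (s_4 leaves); pivot element 1.
Divide row 4 by 1; eliminate column a from the other rows.
In the new row 4, the b entry is the old entry divided by the pivot: 2/1 = 2.

2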